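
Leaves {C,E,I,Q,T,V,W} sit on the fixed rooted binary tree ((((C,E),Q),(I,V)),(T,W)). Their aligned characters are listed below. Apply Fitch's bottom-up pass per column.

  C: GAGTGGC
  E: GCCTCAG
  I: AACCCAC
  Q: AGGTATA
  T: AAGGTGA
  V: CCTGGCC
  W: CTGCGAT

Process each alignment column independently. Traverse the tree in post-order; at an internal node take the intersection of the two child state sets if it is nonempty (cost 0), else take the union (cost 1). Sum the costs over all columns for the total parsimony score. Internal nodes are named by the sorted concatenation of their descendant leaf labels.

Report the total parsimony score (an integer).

[col 0] CE: children C:{G}, E:{G} ∩→ {G}; cost 0
[col 0] CEQ: children CE:{G}, Q:{A} ∪→ {A,G}; cost 1
[col 0] IV: children I:{A}, V:{C} ∪→ {A,C}; cost 1
[col 0] CEIQV: children CEQ:{A,G}, IV:{A,C} ∩→ {A}; cost 0
[col 0] TW: children T:{A}, W:{C} ∪→ {A,C}; cost 1
[col 0] CEIQTVW: children CEIQV:{A}, TW:{A,C} ∩→ {A}; cost 0
[col 1] CE: children C:{A}, E:{C} ∪→ {A,C}; cost 1
[col 1] CEQ: children CE:{A,C}, Q:{G} ∪→ {A,C,G}; cost 1
[col 1] IV: children I:{A}, V:{C} ∪→ {A,C}; cost 1
[col 1] CEIQV: children CEQ:{A,C,G}, IV:{A,C} ∩→ {A,C}; cost 0
[col 1] TW: children T:{A}, W:{T} ∪→ {A,T}; cost 1
[col 1] CEIQTVW: children CEIQV:{A,C}, TW:{A,T} ∩→ {A}; cost 0
[col 2] CE: children C:{G}, E:{C} ∪→ {C,G}; cost 1
[col 2] CEQ: children CE:{C,G}, Q:{G} ∩→ {G}; cost 0
[col 2] IV: children I:{C}, V:{T} ∪→ {C,T}; cost 1
[col 2] CEIQV: children CEQ:{G}, IV:{C,T} ∪→ {C,G,T}; cost 1
[col 2] TW: children T:{G}, W:{G} ∩→ {G}; cost 0
[col 2] CEIQTVW: children CEIQV:{C,G,T}, TW:{G} ∩→ {G}; cost 0
[col 3] CE: children C:{T}, E:{T} ∩→ {T}; cost 0
[col 3] CEQ: children CE:{T}, Q:{T} ∩→ {T}; cost 0
[col 3] IV: children I:{C}, V:{G} ∪→ {C,G}; cost 1
[col 3] CEIQV: children CEQ:{T}, IV:{C,G} ∪→ {C,G,T}; cost 1
[col 3] TW: children T:{G}, W:{C} ∪→ {C,G}; cost 1
[col 3] CEIQTVW: children CEIQV:{C,G,T}, TW:{C,G} ∩→ {C,G}; cost 0
[col 4] CE: children C:{G}, E:{C} ∪→ {C,G}; cost 1
[col 4] CEQ: children CE:{C,G}, Q:{A} ∪→ {A,C,G}; cost 1
[col 4] IV: children I:{C}, V:{G} ∪→ {C,G}; cost 1
[col 4] CEIQV: children CEQ:{A,C,G}, IV:{C,G} ∩→ {C,G}; cost 0
[col 4] TW: children T:{T}, W:{G} ∪→ {G,T}; cost 1
[col 4] CEIQTVW: children CEIQV:{C,G}, TW:{G,T} ∩→ {G}; cost 0
[col 5] CE: children C:{G}, E:{A} ∪→ {A,G}; cost 1
[col 5] CEQ: children CE:{A,G}, Q:{T} ∪→ {A,G,T}; cost 1
[col 5] IV: children I:{A}, V:{C} ∪→ {A,C}; cost 1
[col 5] CEIQV: children CEQ:{A,G,T}, IV:{A,C} ∩→ {A}; cost 0
[col 5] TW: children T:{G}, W:{A} ∪→ {A,G}; cost 1
[col 5] CEIQTVW: children CEIQV:{A}, TW:{A,G} ∩→ {A}; cost 0
[col 6] CE: children C:{C}, E:{G} ∪→ {C,G}; cost 1
[col 6] CEQ: children CE:{C,G}, Q:{A} ∪→ {A,C,G}; cost 1
[col 6] IV: children I:{C}, V:{C} ∩→ {C}; cost 0
[col 6] CEIQV: children CEQ:{A,C,G}, IV:{C} ∩→ {C}; cost 0
[col 6] TW: children T:{A}, W:{T} ∪→ {A,T}; cost 1
[col 6] CEIQTVW: children CEIQV:{C}, TW:{A,T} ∪→ {A,C,T}; cost 1
per-site changes: [3, 4, 3, 3, 4, 4, 4]; total = 25

25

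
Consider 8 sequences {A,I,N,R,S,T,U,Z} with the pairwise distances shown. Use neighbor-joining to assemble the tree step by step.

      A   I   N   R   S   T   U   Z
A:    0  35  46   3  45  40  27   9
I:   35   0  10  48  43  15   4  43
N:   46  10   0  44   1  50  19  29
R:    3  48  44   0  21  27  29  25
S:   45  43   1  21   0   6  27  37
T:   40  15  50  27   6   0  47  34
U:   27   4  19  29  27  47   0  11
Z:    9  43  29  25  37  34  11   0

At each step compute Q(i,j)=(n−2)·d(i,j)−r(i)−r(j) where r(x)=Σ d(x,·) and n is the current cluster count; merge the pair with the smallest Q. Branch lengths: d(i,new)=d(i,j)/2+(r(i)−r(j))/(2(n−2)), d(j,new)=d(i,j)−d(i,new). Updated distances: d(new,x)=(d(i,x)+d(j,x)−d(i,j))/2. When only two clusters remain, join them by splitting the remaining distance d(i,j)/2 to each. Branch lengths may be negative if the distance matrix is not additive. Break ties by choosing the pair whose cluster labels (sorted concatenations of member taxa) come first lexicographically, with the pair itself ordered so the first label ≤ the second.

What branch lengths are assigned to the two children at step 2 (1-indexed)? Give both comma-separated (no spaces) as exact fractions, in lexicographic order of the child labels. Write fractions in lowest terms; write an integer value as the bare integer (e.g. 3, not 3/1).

-17/20,137/20

1. join A+R (d=3, Q=-384) ⇒ AR; edges |A|=13/6, |R|=5/6
  updated: d(AR,I)=40, d(AR,N)=87/2, d(AR,S)=63/2, d(AR,T)=32, d(AR,U)=53/2, d(AR,Z)=31/2
2. join S+T (d=6, Q=-599/2) ⇒ ST; edges |S|=-17/20, |T|=137/20
  updated: d(AR,ST)=115/4, d(I,ST)=26, d(N,ST)=45/2, d(ST,U)=34, d(ST,Z)=65/2
3. join AR+Z (d=31/2, Q=-893/4) ⇒ ARZ; edges |AR|=341/32, |Z|=155/32
  updated: d(ARZ,I)=135/4, d(ARZ,N)=57/2, d(ARZ,ST)=183/8, d(ARZ,U)=11
4. join ARZ+ST (d=183/8, Q=-1063/8) ⇒ ARSTZ; edges |ARZ|=475/48, |ST|=623/48
  updated: d(ARSTZ,I)=295/16, d(ARSTZ,N)=225/16, d(ARSTZ,U)=177/16
5. join ARSTZ+N (d=225/16, Q=-117/2) ⇒ ANRSTZ; edges |ARSTZ|=229/32, |N|=221/32
  updated: d(ANRSTZ,I)=115/16, d(ANRSTZ,U)=8
6. join ANRSTZ+I (d=115/16, Q=-307/16) ⇒ AINRSTZ; edges |ANRSTZ|=179/32, |I|=51/32
  updated: d(AINRSTZ,U)=77/32
7. join AINRSTZ+U (d=77/32) ⇒ AINRSTUZ; edges |AINRSTZ|=77/64, |U|=77/64
final tree: ((((((A:13/6,R:5/6):341/32,Z:155/32):475/48,(S:-17/20,T:137/20):623/48):229/32,N:221/32):179/32,I:51/32):77/64,U:77/64)
total length: 2273/32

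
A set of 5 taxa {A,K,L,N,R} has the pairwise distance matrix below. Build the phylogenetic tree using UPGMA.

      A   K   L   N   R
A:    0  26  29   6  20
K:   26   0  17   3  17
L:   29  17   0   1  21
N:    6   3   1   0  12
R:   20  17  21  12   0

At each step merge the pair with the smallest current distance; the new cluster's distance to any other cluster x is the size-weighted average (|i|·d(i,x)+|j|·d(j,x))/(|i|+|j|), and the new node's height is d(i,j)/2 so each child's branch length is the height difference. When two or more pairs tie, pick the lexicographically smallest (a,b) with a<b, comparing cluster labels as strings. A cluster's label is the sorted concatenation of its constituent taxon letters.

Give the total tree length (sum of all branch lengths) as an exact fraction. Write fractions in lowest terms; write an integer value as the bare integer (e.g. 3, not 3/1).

409/12

step 1: merge (L,N) at d=1; branch lengths L→1/2, N→1/2; new cluster LN
  updated: d(A,LN)=35/2, d(K,LN)=10, d(LN,R)=33/2
step 2: merge (K,LN) at d=10; branch lengths K→5, LN→9/2; new cluster KLN
  updated: d(A,KLN)=61/3, d(KLN,R)=50/3
step 3: merge (KLN,R) at d=50/3; branch lengths KLN→10/3, R→25/3; new cluster KLNR
  updated: d(A,KLNR)=81/4
step 4: merge (A,KLNR) at d=81/4; branch lengths A→81/8, KLNR→43/24; new cluster AKLNR
final tree: (A:81/8,((K:5,(L:1/2,N:1/2):9/2):10/3,R:25/3):43/24)
total length: 409/12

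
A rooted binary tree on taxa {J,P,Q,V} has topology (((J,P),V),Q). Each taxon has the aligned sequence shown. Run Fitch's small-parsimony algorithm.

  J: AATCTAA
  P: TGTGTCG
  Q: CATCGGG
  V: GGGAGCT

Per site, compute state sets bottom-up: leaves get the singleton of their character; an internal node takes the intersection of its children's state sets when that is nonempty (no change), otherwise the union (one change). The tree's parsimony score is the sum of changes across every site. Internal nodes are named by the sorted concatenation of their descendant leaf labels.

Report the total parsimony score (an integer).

13

JP@0: {A} ∪ {T} = {A,T} (union, +1)
JPV@0: {A,T} ∪ {G} = {A,G,T} (union, +1)
JPQV@0: {A,G,T} ∪ {C} = {A,C,G,T} (union, +1)
JP@1: {A} ∪ {G} = {A,G} (union, +1)
JPV@1: {A,G} ∩ {G} = {G} (intersection, +0)
JPQV@1: {G} ∪ {A} = {A,G} (union, +1)
JP@2: {T} ∩ {T} = {T} (intersection, +0)
JPV@2: {T} ∪ {G} = {G,T} (union, +1)
JPQV@2: {G,T} ∩ {T} = {T} (intersection, +0)
JP@3: {C} ∪ {G} = {C,G} (union, +1)
JPV@3: {C,G} ∪ {A} = {A,C,G} (union, +1)
JPQV@3: {A,C,G} ∩ {C} = {C} (intersection, +0)
JP@4: {T} ∩ {T} = {T} (intersection, +0)
JPV@4: {T} ∪ {G} = {G,T} (union, +1)
JPQV@4: {G,T} ∩ {G} = {G} (intersection, +0)
JP@5: {A} ∪ {C} = {A,C} (union, +1)
JPV@5: {A,C} ∩ {C} = {C} (intersection, +0)
JPQV@5: {C} ∪ {G} = {C,G} (union, +1)
JP@6: {A} ∪ {G} = {A,G} (union, +1)
JPV@6: {A,G} ∪ {T} = {A,G,T} (union, +1)
JPQV@6: {A,G,T} ∩ {G} = {G} (intersection, +0)
per-site changes: [3, 2, 1, 2, 1, 2, 2]; total = 13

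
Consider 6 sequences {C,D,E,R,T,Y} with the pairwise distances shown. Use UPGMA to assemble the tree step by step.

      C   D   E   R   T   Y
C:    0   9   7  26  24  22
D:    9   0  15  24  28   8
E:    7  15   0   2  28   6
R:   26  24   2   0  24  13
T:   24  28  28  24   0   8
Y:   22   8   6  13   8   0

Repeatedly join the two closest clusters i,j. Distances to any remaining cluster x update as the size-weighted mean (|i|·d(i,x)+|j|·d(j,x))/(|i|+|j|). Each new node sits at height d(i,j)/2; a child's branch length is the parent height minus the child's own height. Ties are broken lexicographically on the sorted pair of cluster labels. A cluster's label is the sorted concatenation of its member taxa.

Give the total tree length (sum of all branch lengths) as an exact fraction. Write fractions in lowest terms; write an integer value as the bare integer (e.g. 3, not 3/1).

1. join E+R (d=2) ⇒ ER; edges |E|=1, |R|=1
  updated: d(C,ER)=33/2, d(D,ER)=39/2, d(ER,T)=26, d(ER,Y)=19/2
2. join D+Y (d=8) ⇒ DY; edges |D|=4, |Y|=4
  updated: d(C,DY)=31/2, d(DY,ER)=29/2, d(DY,T)=18
3. join DY+ER (d=29/2) ⇒ DERY; edges |DY|=13/4, |ER|=25/4
  updated: d(C,DERY)=16, d(DERY,T)=22
4. join C+DERY (d=16) ⇒ CDERY; edges |C|=8, |DERY|=3/4
  updated: d(CDERY,T)=112/5
5. join CDERY+T (d=112/5) ⇒ CDERTY; edges |CDERY|=16/5, |T|=56/5
final tree: ((C:8,((D:4,Y:4):13/4,(E:1,R:1):25/4):3/4):16/5,T:56/5)
total length: 853/20

853/20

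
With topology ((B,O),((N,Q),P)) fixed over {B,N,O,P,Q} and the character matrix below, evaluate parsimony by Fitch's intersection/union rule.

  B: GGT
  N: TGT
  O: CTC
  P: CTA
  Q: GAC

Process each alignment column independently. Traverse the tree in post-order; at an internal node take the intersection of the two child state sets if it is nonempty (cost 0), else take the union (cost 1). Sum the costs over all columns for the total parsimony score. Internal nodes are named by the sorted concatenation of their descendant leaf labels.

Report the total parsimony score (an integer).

9

BO@0: {G} ∪ {C} = {C,G} (union, +1)
NQ@0: {T} ∪ {G} = {G,T} (union, +1)
NPQ@0: {G,T} ∪ {C} = {C,G,T} (union, +1)
BNOPQ@0: {C,G} ∩ {C,G,T} = {C,G} (intersection, +0)
BO@1: {G} ∪ {T} = {G,T} (union, +1)
NQ@1: {G} ∪ {A} = {A,G} (union, +1)
NPQ@1: {A,G} ∪ {T} = {A,G,T} (union, +1)
BNOPQ@1: {G,T} ∩ {A,G,T} = {G,T} (intersection, +0)
BO@2: {T} ∪ {C} = {C,T} (union, +1)
NQ@2: {T} ∪ {C} = {C,T} (union, +1)
NPQ@2: {C,T} ∪ {A} = {A,C,T} (union, +1)
BNOPQ@2: {C,T} ∩ {A,C,T} = {C,T} (intersection, +0)
per-site changes: [3, 3, 3]; total = 9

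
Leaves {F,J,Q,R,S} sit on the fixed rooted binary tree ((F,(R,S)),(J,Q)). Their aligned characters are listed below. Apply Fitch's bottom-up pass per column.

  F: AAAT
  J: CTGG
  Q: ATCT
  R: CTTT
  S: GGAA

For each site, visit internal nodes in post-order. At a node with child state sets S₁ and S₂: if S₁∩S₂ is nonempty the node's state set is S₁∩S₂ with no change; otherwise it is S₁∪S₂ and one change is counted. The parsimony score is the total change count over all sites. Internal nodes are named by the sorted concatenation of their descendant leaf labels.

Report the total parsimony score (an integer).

10

site 0, node RS: R={C} ∪ S={G} → {C,G} (+1)
site 0, node FRS: F={A} ∪ RS={C,G} → {A,C,G} (+1)
site 0, node JQ: J={C} ∪ Q={A} → {A,C} (+1)
site 0, node FJQRS: FRS={A,C,G} ∩ JQ={A,C} → {A,C} (+0)
site 1, node RS: R={T} ∪ S={G} → {G,T} (+1)
site 1, node FRS: F={A} ∪ RS={G,T} → {A,G,T} (+1)
site 1, node JQ: J={T} ∩ Q={T} → {T} (+0)
site 1, node FJQRS: FRS={A,G,T} ∩ JQ={T} → {T} (+0)
site 2, node RS: R={T} ∪ S={A} → {A,T} (+1)
site 2, node FRS: F={A} ∩ RS={A,T} → {A} (+0)
site 2, node JQ: J={G} ∪ Q={C} → {C,G} (+1)
site 2, node FJQRS: FRS={A} ∪ JQ={C,G} → {A,C,G} (+1)
site 3, node RS: R={T} ∪ S={A} → {A,T} (+1)
site 3, node FRS: F={T} ∩ RS={A,T} → {T} (+0)
site 3, node JQ: J={G} ∪ Q={T} → {G,T} (+1)
site 3, node FJQRS: FRS={T} ∩ JQ={G,T} → {T} (+0)
per-site changes: [3, 2, 3, 2]; total = 10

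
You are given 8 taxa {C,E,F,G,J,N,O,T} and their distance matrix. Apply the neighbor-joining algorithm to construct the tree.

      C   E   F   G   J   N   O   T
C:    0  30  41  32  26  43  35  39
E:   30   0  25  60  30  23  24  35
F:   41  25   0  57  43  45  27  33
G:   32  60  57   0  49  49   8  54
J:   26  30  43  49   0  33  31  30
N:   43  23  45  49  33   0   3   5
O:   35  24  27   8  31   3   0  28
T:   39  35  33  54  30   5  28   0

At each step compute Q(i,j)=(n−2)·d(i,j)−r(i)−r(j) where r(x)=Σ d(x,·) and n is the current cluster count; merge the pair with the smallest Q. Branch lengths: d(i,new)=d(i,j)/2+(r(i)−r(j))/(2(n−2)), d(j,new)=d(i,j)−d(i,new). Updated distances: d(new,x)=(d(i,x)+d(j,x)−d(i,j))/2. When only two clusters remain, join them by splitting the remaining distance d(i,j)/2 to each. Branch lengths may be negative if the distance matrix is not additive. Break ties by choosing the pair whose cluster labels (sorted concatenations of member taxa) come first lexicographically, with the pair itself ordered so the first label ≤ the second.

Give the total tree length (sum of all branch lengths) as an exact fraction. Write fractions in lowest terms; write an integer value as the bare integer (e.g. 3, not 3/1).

104

1. join G+O (d=8, Q=-417) ⇒ GO; edges |G|=67/4, |O|=-35/4
  updated: d(C,GO)=59/2, d(E,GO)=38, d(F,GO)=38, d(GO,J)=36, d(GO,N)=22, d(GO,T)=37
2. join N+T (d=5, Q=-325) ⇒ NT; edges |N|=17/10, |T|=33/10
  updated: d(C,NT)=77/2, d(E,NT)=53/2, d(F,NT)=73/2, d(GO,NT)=27, d(J,NT)=29
3. join E+F (d=25, Q=-233) ⇒ EF; edges |E|=33/4, |F|=67/4
  updated: d(C,EF)=23, d(EF,GO)=51/2, d(EF,J)=24, d(EF,NT)=19
4. join C+J (d=26, Q=-154) ⇒ CJ; edges |C|=40/3, |J|=38/3
  updated: d(CJ,EF)=21/2, d(CJ,GO)=79/4, d(CJ,NT)=83/4
5. join CJ+EF (d=21/2, Q=-85) ⇒ CEFJ; edges |CJ|=17/4, |EF|=25/4
  updated: d(CEFJ,GO)=139/8, d(CEFJ,NT)=117/8
6. join CEFJ+GO (d=139/8, Q=-59) ⇒ CEFGJO; edges |CEFJ|=5/2, |GO|=119/8
  updated: d(CEFGJO,NT)=97/8
7. join CEFGJO+NT (d=97/8) ⇒ CEFGJNOT; edges |CEFGJO|=97/16, |NT|=97/16
final tree: ((((C:40/3,J:38/3):17/4,(E:33/4,F:67/4):25/4):5/2,(G:67/4,O:-35/4):119/8):97/16,(N:17/10,T:33/10):97/16)
total length: 104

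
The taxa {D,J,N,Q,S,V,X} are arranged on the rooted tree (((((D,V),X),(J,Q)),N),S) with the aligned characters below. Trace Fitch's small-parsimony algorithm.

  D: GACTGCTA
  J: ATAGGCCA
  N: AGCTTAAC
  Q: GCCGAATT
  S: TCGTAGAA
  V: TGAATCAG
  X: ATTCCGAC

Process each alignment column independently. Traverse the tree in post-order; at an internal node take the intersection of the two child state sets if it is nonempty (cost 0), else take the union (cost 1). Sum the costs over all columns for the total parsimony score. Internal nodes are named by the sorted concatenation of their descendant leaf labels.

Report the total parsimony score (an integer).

32

DV@0: {G} ∪ {T} = {G,T} (union, +1)
DVX@0: {G,T} ∪ {A} = {A,G,T} (union, +1)
JQ@0: {A} ∪ {G} = {A,G} (union, +1)
DJQVX@0: {A,G,T} ∩ {A,G} = {A,G} (intersection, +0)
DJNQVX@0: {A,G} ∩ {A} = {A} (intersection, +0)
DJNQSVX@0: {A} ∪ {T} = {A,T} (union, +1)
DV@1: {A} ∪ {G} = {A,G} (union, +1)
DVX@1: {A,G} ∪ {T} = {A,G,T} (union, +1)
JQ@1: {T} ∪ {C} = {C,T} (union, +1)
DJQVX@1: {A,G,T} ∩ {C,T} = {T} (intersection, +0)
DJNQVX@1: {T} ∪ {G} = {G,T} (union, +1)
DJNQSVX@1: {G,T} ∪ {C} = {C,G,T} (union, +1)
DV@2: {C} ∪ {A} = {A,C} (union, +1)
DVX@2: {A,C} ∪ {T} = {A,C,T} (union, +1)
JQ@2: {A} ∪ {C} = {A,C} (union, +1)
DJQVX@2: {A,C,T} ∩ {A,C} = {A,C} (intersection, +0)
DJNQVX@2: {A,C} ∩ {C} = {C} (intersection, +0)
DJNQSVX@2: {C} ∪ {G} = {C,G} (union, +1)
DV@3: {T} ∪ {A} = {A,T} (union, +1)
DVX@3: {A,T} ∪ {C} = {A,C,T} (union, +1)
JQ@3: {G} ∩ {G} = {G} (intersection, +0)
DJQVX@3: {A,C,T} ∪ {G} = {A,C,G,T} (union, +1)
DJNQVX@3: {A,C,G,T} ∩ {T} = {T} (intersection, +0)
DJNQSVX@3: {T} ∩ {T} = {T} (intersection, +0)
DV@4: {G} ∪ {T} = {G,T} (union, +1)
DVX@4: {G,T} ∪ {C} = {C,G,T} (union, +1)
JQ@4: {G} ∪ {A} = {A,G} (union, +1)
DJQVX@4: {C,G,T} ∩ {A,G} = {G} (intersection, +0)
DJNQVX@4: {G} ∪ {T} = {G,T} (union, +1)
DJNQSVX@4: {G,T} ∪ {A} = {A,G,T} (union, +1)
DV@5: {C} ∩ {C} = {C} (intersection, +0)
DVX@5: {C} ∪ {G} = {C,G} (union, +1)
JQ@5: {C} ∪ {A} = {A,C} (union, +1)
DJQVX@5: {C,G} ∩ {A,C} = {C} (intersection, +0)
DJNQVX@5: {C} ∪ {A} = {A,C} (union, +1)
DJNQSVX@5: {A,C} ∪ {G} = {A,C,G} (union, +1)
DV@6: {T} ∪ {A} = {A,T} (union, +1)
DVX@6: {A,T} ∩ {A} = {A} (intersection, +0)
JQ@6: {C} ∪ {T} = {C,T} (union, +1)
DJQVX@6: {A} ∪ {C,T} = {A,C,T} (union, +1)
DJNQVX@6: {A,C,T} ∩ {A} = {A} (intersection, +0)
DJNQSVX@6: {A} ∩ {A} = {A} (intersection, +0)
DV@7: {A} ∪ {G} = {A,G} (union, +1)
DVX@7: {A,G} ∪ {C} = {A,C,G} (union, +1)
JQ@7: {A} ∪ {T} = {A,T} (union, +1)
DJQVX@7: {A,C,G} ∩ {A,T} = {A} (intersection, +0)
DJNQVX@7: {A} ∪ {C} = {A,C} (union, +1)
DJNQSVX@7: {A,C} ∩ {A} = {A} (intersection, +0)
per-site changes: [4, 5, 4, 3, 5, 4, 3, 4]; total = 32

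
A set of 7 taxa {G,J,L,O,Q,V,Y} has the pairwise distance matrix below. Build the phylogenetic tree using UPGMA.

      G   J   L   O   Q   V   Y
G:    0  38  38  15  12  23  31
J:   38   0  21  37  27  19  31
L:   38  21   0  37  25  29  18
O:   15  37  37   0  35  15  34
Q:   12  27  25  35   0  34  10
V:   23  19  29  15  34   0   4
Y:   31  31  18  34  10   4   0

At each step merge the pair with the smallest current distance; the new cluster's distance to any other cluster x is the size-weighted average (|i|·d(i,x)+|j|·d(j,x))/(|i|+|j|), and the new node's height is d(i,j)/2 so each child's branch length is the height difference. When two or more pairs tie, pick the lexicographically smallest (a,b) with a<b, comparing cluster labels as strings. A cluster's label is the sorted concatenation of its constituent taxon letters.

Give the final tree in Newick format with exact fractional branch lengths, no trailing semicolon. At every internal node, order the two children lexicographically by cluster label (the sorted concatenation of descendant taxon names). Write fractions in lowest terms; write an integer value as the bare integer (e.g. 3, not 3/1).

(((G:6,Q:6):13/2,O:25/2):49/24,((J:21/2,L:21/2):13/8,(V:2,Y:2):81/8):29/12)

iteration 1: select V,Y (d=4); attach at lengths (2, 2); label the merged cluster VY
  updated: d(G,VY)=27, d(J,VY)=25, d(L,VY)=47/2, d(O,VY)=49/2, d(Q,VY)=22
iteration 2: select G,Q (d=12); attach at lengths (6, 6); label the merged cluster GQ
  updated: d(GQ,J)=65/2, d(GQ,L)=63/2, d(GQ,O)=25, d(GQ,VY)=49/2
iteration 3: select J,L (d=21); attach at lengths (21/2, 21/2); label the merged cluster JL
  updated: d(GQ,JL)=32, d(JL,O)=37, d(JL,VY)=97/4
iteration 4: select JL,VY (d=97/4); attach at lengths (13/8, 81/8); label the merged cluster JLVY
  updated: d(GQ,JLVY)=113/4, d(JLVY,O)=123/4
iteration 5: select GQ,O (d=25); attach at lengths (13/2, 25/2); label the merged cluster GOQ
  updated: d(GOQ,JLVY)=349/12
iteration 6: select GOQ,JLVY (d=349/12); attach at lengths (49/24, 29/12); label the merged cluster GJLOQVY
final tree: (((G:6,Q:6):13/2,O:25/2):49/24,((J:21/2,L:21/2):13/8,(V:2,Y:2):81/8):29/12)
total length: 1733/24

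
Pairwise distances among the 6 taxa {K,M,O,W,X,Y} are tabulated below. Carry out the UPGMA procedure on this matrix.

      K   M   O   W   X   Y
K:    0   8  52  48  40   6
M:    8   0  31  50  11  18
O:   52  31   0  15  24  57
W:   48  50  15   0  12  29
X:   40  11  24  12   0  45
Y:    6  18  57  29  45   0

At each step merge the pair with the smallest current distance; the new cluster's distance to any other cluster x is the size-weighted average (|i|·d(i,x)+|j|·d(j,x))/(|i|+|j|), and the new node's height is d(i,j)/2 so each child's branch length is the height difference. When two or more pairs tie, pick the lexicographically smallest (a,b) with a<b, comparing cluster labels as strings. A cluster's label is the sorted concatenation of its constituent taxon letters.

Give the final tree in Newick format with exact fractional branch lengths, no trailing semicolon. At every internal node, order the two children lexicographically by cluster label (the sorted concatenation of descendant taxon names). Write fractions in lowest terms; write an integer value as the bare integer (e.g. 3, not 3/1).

step 1: merge (K,Y) at d=6; branch lengths K→3, Y→3; new cluster KY
  updated: d(KY,M)=13, d(KY,O)=109/2, d(KY,W)=77/2, d(KY,X)=85/2
step 2: merge (M,X) at d=11; branch lengths M→11/2, X→11/2; new cluster MX
  updated: d(KY,MX)=111/4, d(MX,O)=55/2, d(MX,W)=31
step 3: merge (O,W) at d=15; branch lengths O→15/2, W→15/2; new cluster OW
  updated: d(KY,OW)=93/2, d(MX,OW)=117/4
step 4: merge (KY,MX) at d=111/4; branch lengths KY→87/8, MX→67/8; new cluster KMXY
  updated: d(KMXY,OW)=303/8
step 5: merge (KMXY,OW) at d=303/8; branch lengths KMXY→81/16, OW→183/16; new cluster KMOWXY
final tree: (((K:3,Y:3):87/8,(M:11/2,X:11/2):67/8):81/16,(O:15/2,W:15/2):183/16)
total length: 271/4

(((K:3,Y:3):87/8,(M:11/2,X:11/2):67/8):81/16,(O:15/2,W:15/2):183/16)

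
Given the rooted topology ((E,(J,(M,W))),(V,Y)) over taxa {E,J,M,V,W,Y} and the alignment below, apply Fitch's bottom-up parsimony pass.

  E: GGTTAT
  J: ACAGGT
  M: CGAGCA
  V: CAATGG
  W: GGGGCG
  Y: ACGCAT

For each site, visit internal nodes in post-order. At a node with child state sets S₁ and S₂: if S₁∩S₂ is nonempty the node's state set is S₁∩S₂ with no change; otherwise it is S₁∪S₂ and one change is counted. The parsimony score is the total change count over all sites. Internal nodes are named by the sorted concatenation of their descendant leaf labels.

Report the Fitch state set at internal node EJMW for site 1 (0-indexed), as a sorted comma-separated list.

G

MW@0: {C} ∪ {G} = {C,G} (union, +1)
JMW@0: {A} ∪ {C,G} = {A,C,G} (union, +1)
EJMW@0: {G} ∩ {A,C,G} = {G} (intersection, +0)
VY@0: {C} ∪ {A} = {A,C} (union, +1)
EJMVWY@0: {G} ∪ {A,C} = {A,C,G} (union, +1)
MW@1: {G} ∩ {G} = {G} (intersection, +0)
JMW@1: {C} ∪ {G} = {C,G} (union, +1)
EJMW@1: {G} ∩ {C,G} = {G} (intersection, +0)
VY@1: {A} ∪ {C} = {A,C} (union, +1)
EJMVWY@1: {G} ∪ {A,C} = {A,C,G} (union, +1)
MW@2: {A} ∪ {G} = {A,G} (union, +1)
JMW@2: {A} ∩ {A,G} = {A} (intersection, +0)
EJMW@2: {T} ∪ {A} = {A,T} (union, +1)
VY@2: {A} ∪ {G} = {A,G} (union, +1)
EJMVWY@2: {A,T} ∩ {A,G} = {A} (intersection, +0)
MW@3: {G} ∩ {G} = {G} (intersection, +0)
JMW@3: {G} ∩ {G} = {G} (intersection, +0)
EJMW@3: {T} ∪ {G} = {G,T} (union, +1)
VY@3: {T} ∪ {C} = {C,T} (union, +1)
EJMVWY@3: {G,T} ∩ {C,T} = {T} (intersection, +0)
MW@4: {C} ∩ {C} = {C} (intersection, +0)
JMW@4: {G} ∪ {C} = {C,G} (union, +1)
EJMW@4: {A} ∪ {C,G} = {A,C,G} (union, +1)
VY@4: {G} ∪ {A} = {A,G} (union, +1)
EJMVWY@4: {A,C,G} ∩ {A,G} = {A,G} (intersection, +0)
MW@5: {A} ∪ {G} = {A,G} (union, +1)
JMW@5: {T} ∪ {A,G} = {A,G,T} (union, +1)
EJMW@5: {T} ∩ {A,G,T} = {T} (intersection, +0)
VY@5: {G} ∪ {T} = {G,T} (union, +1)
EJMVWY@5: {T} ∩ {G,T} = {T} (intersection, +0)
per-site changes: [4, 3, 3, 2, 3, 3]; total = 18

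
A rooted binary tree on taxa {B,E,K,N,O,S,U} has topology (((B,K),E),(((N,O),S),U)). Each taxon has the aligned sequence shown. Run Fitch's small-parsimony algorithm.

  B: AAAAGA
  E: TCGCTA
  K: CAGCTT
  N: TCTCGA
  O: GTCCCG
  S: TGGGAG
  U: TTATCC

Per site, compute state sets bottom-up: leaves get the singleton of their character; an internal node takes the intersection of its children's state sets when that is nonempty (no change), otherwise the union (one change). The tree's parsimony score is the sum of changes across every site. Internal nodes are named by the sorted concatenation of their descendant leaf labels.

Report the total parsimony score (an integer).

22

BK@0: {A} ∪ {C} = {A,C} (union, +1)
BEK@0: {A,C} ∪ {T} = {A,C,T} (union, +1)
NO@0: {T} ∪ {G} = {G,T} (union, +1)
NOS@0: {G,T} ∩ {T} = {T} (intersection, +0)
NOSU@0: {T} ∩ {T} = {T} (intersection, +0)
BEKNOSU@0: {A,C,T} ∩ {T} = {T} (intersection, +0)
BK@1: {A} ∩ {A} = {A} (intersection, +0)
BEK@1: {A} ∪ {C} = {A,C} (union, +1)
NO@1: {C} ∪ {T} = {C,T} (union, +1)
NOS@1: {C,T} ∪ {G} = {C,G,T} (union, +1)
NOSU@1: {C,G,T} ∩ {T} = {T} (intersection, +0)
BEKNOSU@1: {A,C} ∪ {T} = {A,C,T} (union, +1)
BK@2: {A} ∪ {G} = {A,G} (union, +1)
BEK@2: {A,G} ∩ {G} = {G} (intersection, +0)
NO@2: {T} ∪ {C} = {C,T} (union, +1)
NOS@2: {C,T} ∪ {G} = {C,G,T} (union, +1)
NOSU@2: {C,G,T} ∪ {A} = {A,C,G,T} (union, +1)
BEKNOSU@2: {G} ∩ {A,C,G,T} = {G} (intersection, +0)
BK@3: {A} ∪ {C} = {A,C} (union, +1)
BEK@3: {A,C} ∩ {C} = {C} (intersection, +0)
NO@3: {C} ∩ {C} = {C} (intersection, +0)
NOS@3: {C} ∪ {G} = {C,G} (union, +1)
NOSU@3: {C,G} ∪ {T} = {C,G,T} (union, +1)
BEKNOSU@3: {C} ∩ {C,G,T} = {C} (intersection, +0)
BK@4: {G} ∪ {T} = {G,T} (union, +1)
BEK@4: {G,T} ∩ {T} = {T} (intersection, +0)
NO@4: {G} ∪ {C} = {C,G} (union, +1)
NOS@4: {C,G} ∪ {A} = {A,C,G} (union, +1)
NOSU@4: {A,C,G} ∩ {C} = {C} (intersection, +0)
BEKNOSU@4: {T} ∪ {C} = {C,T} (union, +1)
BK@5: {A} ∪ {T} = {A,T} (union, +1)
BEK@5: {A,T} ∩ {A} = {A} (intersection, +0)
NO@5: {A} ∪ {G} = {A,G} (union, +1)
NOS@5: {A,G} ∩ {G} = {G} (intersection, +0)
NOSU@5: {G} ∪ {C} = {C,G} (union, +1)
BEKNOSU@5: {A} ∪ {C,G} = {A,C,G} (union, +1)
per-site changes: [3, 4, 4, 3, 4, 4]; total = 22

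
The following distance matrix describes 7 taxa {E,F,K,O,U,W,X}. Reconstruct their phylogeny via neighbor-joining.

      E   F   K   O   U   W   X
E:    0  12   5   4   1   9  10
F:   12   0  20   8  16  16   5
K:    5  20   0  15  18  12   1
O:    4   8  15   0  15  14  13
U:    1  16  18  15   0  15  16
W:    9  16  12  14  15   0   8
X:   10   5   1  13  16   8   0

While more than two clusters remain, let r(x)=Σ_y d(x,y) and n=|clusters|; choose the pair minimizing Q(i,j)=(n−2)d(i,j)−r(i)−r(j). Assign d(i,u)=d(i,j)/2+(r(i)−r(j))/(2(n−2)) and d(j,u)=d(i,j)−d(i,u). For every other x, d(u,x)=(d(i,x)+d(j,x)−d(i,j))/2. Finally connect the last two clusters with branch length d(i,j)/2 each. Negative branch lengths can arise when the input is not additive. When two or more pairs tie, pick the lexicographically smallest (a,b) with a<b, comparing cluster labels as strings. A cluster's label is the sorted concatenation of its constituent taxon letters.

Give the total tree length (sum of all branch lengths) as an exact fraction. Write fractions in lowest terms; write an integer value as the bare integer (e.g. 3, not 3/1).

1. join K+X (d=1, Q=-119) ⇒ KX; edges |K|=23/10, |X|=-13/10
  updated: d(E,KX)=7, d(F,KX)=12, d(KX,O)=27/2, d(KX,U)=33/2, d(KX,W)=19/2
2. join E+U (d=1, Q=-185/2) ⇒ EU; edges |E|=-53/16, |U|=69/16
  updated: d(EU,F)=27/2, d(EU,KX)=45/4, d(EU,O)=9, d(EU,W)=23/2
3. join F+O (d=8, Q=-70) ⇒ FO; edges |F|=29/6, |O|=19/6
  updated: d(EU,FO)=29/4, d(FO,KX)=35/4, d(FO,W)=11
4. join EU+FO (d=29/4, Q=-85/2) ⇒ EFOU; edges |EU|=35/8, |FO|=23/8
  updated: d(EFOU,KX)=51/8, d(EFOU,W)=61/8
5. join EFOU+KX (d=51/8, Q=-47/2) ⇒ EFKOUX; edges |EFOU|=9/4, |KX|=33/8
  updated: d(EFKOUX,W)=43/8
6. join EFKOUX+W (d=43/8) ⇒ EFKOUWX; edges |EFKOUX|=43/16, |W|=43/16
final tree: ((((E:-53/16,U:69/16):35/8,(F:29/6,O:19/6):23/8):9/4,(K:23/10,X:-13/10):33/8):43/16,W:43/16)
total length: 29

29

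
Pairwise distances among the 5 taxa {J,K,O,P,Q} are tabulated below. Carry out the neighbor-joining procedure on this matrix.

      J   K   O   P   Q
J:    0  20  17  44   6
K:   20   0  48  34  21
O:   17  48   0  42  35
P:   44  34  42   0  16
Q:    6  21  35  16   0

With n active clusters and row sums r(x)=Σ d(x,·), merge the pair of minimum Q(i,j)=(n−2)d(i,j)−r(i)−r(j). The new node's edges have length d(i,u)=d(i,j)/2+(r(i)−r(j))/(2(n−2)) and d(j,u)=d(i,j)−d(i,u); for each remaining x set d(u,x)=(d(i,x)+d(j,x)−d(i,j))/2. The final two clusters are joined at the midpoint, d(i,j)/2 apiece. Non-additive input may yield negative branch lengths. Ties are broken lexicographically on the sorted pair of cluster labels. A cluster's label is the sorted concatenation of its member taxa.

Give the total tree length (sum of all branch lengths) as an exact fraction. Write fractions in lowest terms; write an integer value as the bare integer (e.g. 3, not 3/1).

505/8

step 1: merge (J,O) at d=17, Q=-178; branch lengths J→-2/3, O→53/3; new cluster JO
  updated: d(JO,K)=51/2, d(JO,P)=69/2, d(JO,Q)=12
step 2: merge (JO,K) at d=51/2, Q=-203/2; branch lengths JO→85/8, K→119/8; new cluster JKO
  updated: d(JKO,P)=43/2, d(JKO,Q)=15/4
step 3: merge (JKO,P) at d=43/2, Q=-165/4; branch lengths JKO→37/8, P→135/8; new cluster JKOP
  updated: d(JKOP,Q)=-7/8
step 4: merge (JKOP,Q) at d=-7/8; branch lengths JKOP→-7/16, Q→-7/16; new cluster JKOPQ
final tree: ((((J:-2/3,O:53/3):85/8,K:119/8):37/8,P:135/8):-7/16,Q:-7/16)
total length: 505/8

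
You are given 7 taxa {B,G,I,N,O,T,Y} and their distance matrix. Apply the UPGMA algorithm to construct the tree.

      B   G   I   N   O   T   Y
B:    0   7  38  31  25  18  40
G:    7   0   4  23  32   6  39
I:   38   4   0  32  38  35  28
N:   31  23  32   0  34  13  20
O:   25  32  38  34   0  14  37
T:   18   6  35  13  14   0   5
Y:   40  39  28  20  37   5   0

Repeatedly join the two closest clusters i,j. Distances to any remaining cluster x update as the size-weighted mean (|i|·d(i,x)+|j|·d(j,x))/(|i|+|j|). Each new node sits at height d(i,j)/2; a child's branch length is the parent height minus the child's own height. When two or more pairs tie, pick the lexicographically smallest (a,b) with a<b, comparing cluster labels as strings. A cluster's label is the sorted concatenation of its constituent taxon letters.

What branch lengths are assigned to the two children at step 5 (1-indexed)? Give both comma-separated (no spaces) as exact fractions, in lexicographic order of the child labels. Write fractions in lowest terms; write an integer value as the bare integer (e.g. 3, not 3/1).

1. join G+I (d=4) ⇒ GI; edges |G|=2, |I|=2
  updated: d(B,GI)=45/2, d(GI,N)=55/2, d(GI,O)=35, d(GI,T)=41/2, d(GI,Y)=67/2
2. join T+Y (d=5) ⇒ TY; edges |T|=5/2, |Y|=5/2
  updated: d(B,TY)=29, d(GI,TY)=27, d(N,TY)=33/2, d(O,TY)=51/2
3. join N+TY (d=33/2) ⇒ NTY; edges |N|=33/4, |TY|=23/4
  updated: d(B,NTY)=89/3, d(GI,NTY)=163/6, d(NTY,O)=85/3
4. join B+GI (d=45/2) ⇒ BGI; edges |B|=45/4, |GI|=37/4
  updated: d(BGI,NTY)=28, d(BGI,O)=95/3
5. join BGI+NTY (d=28) ⇒ BGINTY; edges |BGI|=11/4, |NTY|=23/4
  updated: d(BGINTY,O)=30
6. join BGINTY+O (d=30) ⇒ BGINOTY; edges |BGINTY|=1, |O|=15
final tree: (((B:45/4,(G:2,I:2):37/4):11/4,(N:33/4,(T:5/2,Y:5/2):23/4):23/4):1,O:15)
total length: 68

11/4,23/4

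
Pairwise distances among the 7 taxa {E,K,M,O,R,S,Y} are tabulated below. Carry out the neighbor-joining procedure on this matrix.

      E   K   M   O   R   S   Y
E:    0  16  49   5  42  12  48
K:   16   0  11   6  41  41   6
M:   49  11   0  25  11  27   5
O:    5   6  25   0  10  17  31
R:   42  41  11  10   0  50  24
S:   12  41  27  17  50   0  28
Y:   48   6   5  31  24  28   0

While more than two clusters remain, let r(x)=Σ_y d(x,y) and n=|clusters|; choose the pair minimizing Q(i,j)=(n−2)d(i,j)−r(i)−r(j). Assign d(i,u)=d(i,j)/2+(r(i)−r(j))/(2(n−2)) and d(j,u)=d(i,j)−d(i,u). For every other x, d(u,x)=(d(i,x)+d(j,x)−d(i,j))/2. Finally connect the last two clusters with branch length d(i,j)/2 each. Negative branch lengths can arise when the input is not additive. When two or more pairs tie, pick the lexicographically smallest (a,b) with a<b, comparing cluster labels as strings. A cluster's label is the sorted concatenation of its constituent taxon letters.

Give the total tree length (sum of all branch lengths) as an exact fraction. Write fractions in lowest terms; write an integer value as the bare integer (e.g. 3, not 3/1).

1. join E+S (d=12, Q=-287) ⇒ ES; edges |E|=57/10, |S|=63/10
  updated: d(ES,K)=45/2, d(ES,M)=32, d(ES,O)=5, d(ES,R)=40, d(ES,Y)=32
2. join ES+O (d=5, Q=-377/2) ⇒ EOS; edges |ES|=149/16, |O|=-69/16
  updated: d(EOS,K)=47/4, d(EOS,M)=26, d(EOS,R)=45/2, d(EOS,Y)=29
3. join EOS+K (d=47/4, Q=-495/4) ⇒ EKOS; edges |EOS|=73/8, |K|=21/8
  updated: d(EKOS,M)=101/8, d(EKOS,R)=207/8, d(EKOS,Y)=93/8
4. join EKOS+Y (d=93/8, Q=-135/2) ⇒ EKOSY; edges |EKOS|=131/16, |Y|=55/16
  updated: d(EKOSY,M)=3, d(EKOSY,R)=153/8
5. join EKOSY+M (d=3, Q=-265/8) ⇒ EKMOSY; edges |EKOSY|=89/16, |M|=-41/16
  updated: d(EKMOSY,R)=217/16
6. join EKMOSY+R (d=217/16) ⇒ EKMORSY; edges |EKMOSY|=217/32, |R|=217/32
final tree: ((((((E:57/10,S:63/10):149/16,O:-69/16):73/8,K:21/8):131/16,Y:55/16):89/16,M:-41/16):217/32,R:217/32)
total length: 911/16

911/16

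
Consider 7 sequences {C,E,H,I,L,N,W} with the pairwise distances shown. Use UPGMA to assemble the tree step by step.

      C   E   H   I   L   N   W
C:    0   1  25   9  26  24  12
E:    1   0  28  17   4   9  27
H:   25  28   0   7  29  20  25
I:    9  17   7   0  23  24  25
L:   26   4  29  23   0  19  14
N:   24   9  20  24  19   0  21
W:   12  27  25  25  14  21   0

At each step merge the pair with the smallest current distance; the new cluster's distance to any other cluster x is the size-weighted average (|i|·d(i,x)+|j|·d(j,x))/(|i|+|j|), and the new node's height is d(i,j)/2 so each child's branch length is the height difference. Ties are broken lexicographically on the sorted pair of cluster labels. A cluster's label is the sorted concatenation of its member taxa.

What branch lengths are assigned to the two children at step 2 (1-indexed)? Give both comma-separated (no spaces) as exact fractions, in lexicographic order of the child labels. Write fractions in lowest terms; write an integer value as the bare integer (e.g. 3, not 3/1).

7/2,7/2

iteration 1: select C,E (d=1); attach at lengths (1/2, 1/2); label the merged cluster CE
  updated: d(CE,H)=53/2, d(CE,I)=13, d(CE,L)=15, d(CE,N)=33/2, d(CE,W)=39/2
iteration 2: select H,I (d=7); attach at lengths (7/2, 7/2); label the merged cluster HI
  updated: d(CE,HI)=79/4, d(HI,L)=26, d(HI,N)=22, d(HI,W)=25
iteration 3: select L,W (d=14); attach at lengths (7, 7); label the merged cluster LW
  updated: d(CE,LW)=69/4, d(HI,LW)=51/2, d(LW,N)=20
iteration 4: select CE,N (d=33/2); attach at lengths (31/4, 33/4); label the merged cluster CEN
  updated: d(CEN,HI)=41/2, d(CEN,LW)=109/6
iteration 5: select CEN,LW (d=109/6); attach at lengths (5/6, 25/12); label the merged cluster CELNW
  updated: d(CELNW,HI)=45/2
iteration 6: select CELNW,HI (d=45/2); attach at lengths (13/6, 31/4); label the merged cluster CEHILNW
final tree: ((((C:1/2,E:1/2):31/4,N:33/4):5/6,(L:7,W:7):25/12):13/6,(H:7/2,I:7/2):31/4)
total length: 305/6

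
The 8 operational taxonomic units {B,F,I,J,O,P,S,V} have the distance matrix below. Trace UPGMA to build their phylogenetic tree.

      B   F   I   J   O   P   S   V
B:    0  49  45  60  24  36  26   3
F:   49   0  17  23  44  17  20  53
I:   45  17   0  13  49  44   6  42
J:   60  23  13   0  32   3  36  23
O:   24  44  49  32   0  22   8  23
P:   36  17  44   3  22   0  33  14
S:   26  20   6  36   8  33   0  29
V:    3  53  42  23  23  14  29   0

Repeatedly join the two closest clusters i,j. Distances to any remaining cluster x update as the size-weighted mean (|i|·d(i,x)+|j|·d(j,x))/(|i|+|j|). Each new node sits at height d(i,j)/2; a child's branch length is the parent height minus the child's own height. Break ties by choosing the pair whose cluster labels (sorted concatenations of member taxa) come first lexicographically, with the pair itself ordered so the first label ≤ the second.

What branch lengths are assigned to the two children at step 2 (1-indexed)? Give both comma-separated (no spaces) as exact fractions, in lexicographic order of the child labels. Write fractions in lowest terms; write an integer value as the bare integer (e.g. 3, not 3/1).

3/2,3/2

iteration 1: select B,V (d=3); attach at lengths (3/2, 3/2); label the merged cluster BV
  updated: d(BV,F)=51, d(BV,I)=87/2, d(BV,J)=83/2, d(BV,O)=47/2, d(BV,P)=25, d(BV,S)=55/2
iteration 2: select J,P (d=3); attach at lengths (3/2, 3/2); label the merged cluster JP
  updated: d(BV,JP)=133/4, d(F,JP)=20, d(I,JP)=57/2, d(JP,O)=27, d(JP,S)=69/2
iteration 3: select I,S (d=6); attach at lengths (3, 3); label the merged cluster IS
  updated: d(BV,IS)=71/2, d(F,IS)=37/2, d(IS,JP)=63/2, d(IS,O)=57/2
iteration 4: select F,IS (d=37/2); attach at lengths (37/4, 25/4); label the merged cluster FIS
  updated: d(BV,FIS)=122/3, d(FIS,JP)=83/3, d(FIS,O)=101/3
iteration 5: select BV,O (d=47/2); attach at lengths (41/4, 47/4); label the merged cluster BOV
  updated: d(BOV,FIS)=115/3, d(BOV,JP)=187/6
iteration 6: select FIS,JP (d=83/3); attach at lengths (55/12, 37/3); label the merged cluster FIJPS
  updated: d(BOV,FIJPS)=532/15
iteration 7: select BOV,FIJPS (d=532/15); attach at lengths (359/60, 39/10); label the merged cluster BFIJOPSV
final tree: (((B:3/2,V:3/2):41/4,O:47/4):359/60,((F:37/4,(I:3,S:3):25/4):55/12,(J:3/2,P:3/2):37/3):39/10)
total length: 763/10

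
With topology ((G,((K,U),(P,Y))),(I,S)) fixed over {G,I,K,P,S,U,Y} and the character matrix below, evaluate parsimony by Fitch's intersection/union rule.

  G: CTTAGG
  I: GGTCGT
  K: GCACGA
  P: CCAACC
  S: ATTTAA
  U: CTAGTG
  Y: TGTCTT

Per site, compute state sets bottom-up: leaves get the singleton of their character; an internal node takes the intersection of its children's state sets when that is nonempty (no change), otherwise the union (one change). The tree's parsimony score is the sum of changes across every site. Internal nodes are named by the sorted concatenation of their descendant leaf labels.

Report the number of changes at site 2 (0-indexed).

site 0, node KU: K={G} ∪ U={C} → {C,G} (+1)
site 0, node PY: P={C} ∪ Y={T} → {C,T} (+1)
site 0, node KPUY: KU={C,G} ∩ PY={C,T} → {C} (+0)
site 0, node GKPUY: G={C} ∩ KPUY={C} → {C} (+0)
site 0, node IS: I={G} ∪ S={A} → {A,G} (+1)
site 0, node GIKPSUY: GKPUY={C} ∪ IS={A,G} → {A,C,G} (+1)
site 1, node KU: K={C} ∪ U={T} → {C,T} (+1)
site 1, node PY: P={C} ∪ Y={G} → {C,G} (+1)
site 1, node KPUY: KU={C,T} ∩ PY={C,G} → {C} (+0)
site 1, node GKPUY: G={T} ∪ KPUY={C} → {C,T} (+1)
site 1, node IS: I={G} ∪ S={T} → {G,T} (+1)
site 1, node GIKPSUY: GKPUY={C,T} ∩ IS={G,T} → {T} (+0)
site 2, node KU: K={A} ∩ U={A} → {A} (+0)
site 2, node PY: P={A} ∪ Y={T} → {A,T} (+1)
site 2, node KPUY: KU={A} ∩ PY={A,T} → {A} (+0)
site 2, node GKPUY: G={T} ∪ KPUY={A} → {A,T} (+1)
site 2, node IS: I={T} ∩ S={T} → {T} (+0)
site 2, node GIKPSUY: GKPUY={A,T} ∩ IS={T} → {T} (+0)
site 3, node KU: K={C} ∪ U={G} → {C,G} (+1)
site 3, node PY: P={A} ∪ Y={C} → {A,C} (+1)
site 3, node KPUY: KU={C,G} ∩ PY={A,C} → {C} (+0)
site 3, node GKPUY: G={A} ∪ KPUY={C} → {A,C} (+1)
site 3, node IS: I={C} ∪ S={T} → {C,T} (+1)
site 3, node GIKPSUY: GKPUY={A,C} ∩ IS={C,T} → {C} (+0)
site 4, node KU: K={G} ∪ U={T} → {G,T} (+1)
site 4, node PY: P={C} ∪ Y={T} → {C,T} (+1)
site 4, node KPUY: KU={G,T} ∩ PY={C,T} → {T} (+0)
site 4, node GKPUY: G={G} ∪ KPUY={T} → {G,T} (+1)
site 4, node IS: I={G} ∪ S={A} → {A,G} (+1)
site 4, node GIKPSUY: GKPUY={G,T} ∩ IS={A,G} → {G} (+0)
site 5, node KU: K={A} ∪ U={G} → {A,G} (+1)
site 5, node PY: P={C} ∪ Y={T} → {C,T} (+1)
site 5, node KPUY: KU={A,G} ∪ PY={C,T} → {A,C,G,T} (+1)
site 5, node GKPUY: G={G} ∩ KPUY={A,C,G,T} → {G} (+0)
site 5, node IS: I={T} ∪ S={A} → {A,T} (+1)
site 5, node GIKPSUY: GKPUY={G} ∪ IS={A,T} → {A,G,T} (+1)
per-site changes: [4, 4, 2, 4, 4, 5]; total = 23

2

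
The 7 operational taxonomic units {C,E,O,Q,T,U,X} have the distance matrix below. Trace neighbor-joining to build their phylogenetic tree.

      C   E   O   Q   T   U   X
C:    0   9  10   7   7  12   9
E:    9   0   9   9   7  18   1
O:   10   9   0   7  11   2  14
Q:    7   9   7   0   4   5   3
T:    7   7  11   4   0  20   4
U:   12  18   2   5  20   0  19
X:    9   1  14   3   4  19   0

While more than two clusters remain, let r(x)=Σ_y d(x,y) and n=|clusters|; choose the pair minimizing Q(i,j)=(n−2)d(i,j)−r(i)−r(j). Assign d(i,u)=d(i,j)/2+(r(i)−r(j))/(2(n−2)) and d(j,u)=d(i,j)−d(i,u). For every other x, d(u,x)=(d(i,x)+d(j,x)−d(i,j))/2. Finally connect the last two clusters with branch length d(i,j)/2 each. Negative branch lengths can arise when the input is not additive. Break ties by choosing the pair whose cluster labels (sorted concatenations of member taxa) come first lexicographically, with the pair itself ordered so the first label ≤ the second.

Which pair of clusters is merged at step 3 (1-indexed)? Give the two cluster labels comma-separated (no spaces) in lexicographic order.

OU,Q

1. join O+U (d=2, Q=-119) ⇒ OU; edges |O|=-13/10, |U|=33/10
  updated: d(C,OU)=10, d(E,OU)=25/2, d(OU,Q)=5, d(OU,T)=29/2, d(OU,X)=31/2
2. join E+X (d=1, Q=-67) ⇒ EX; edges |E|=5/4, |X|=-1/4
  updated: d(C,EX)=17/2, d(EX,OU)=27/2, d(EX,Q)=11/2, d(EX,T)=5
3. join OU+Q (d=5, Q=-99/2) ⇒ OQU; edges |OU|=73/12, |Q|=-13/12
  updated: d(C,OQU)=6, d(EX,OQU)=7, d(OQU,T)=27/4
4. join C+OQU (d=6, Q=-117/4) ⇒ COQU; edges |C|=55/16, |OQU|=41/16
  updated: d(COQU,EX)=19/4, d(COQU,T)=31/8
5. join COQU+EX (d=19/4, Q=-109/8) ⇒ CEOQUX; edges |COQU|=29/16, |EX|=47/16
  updated: d(CEOQUX,T)=33/16
6. join CEOQUX+T (d=33/16) ⇒ CEOQTUX; edges |CEOQUX|=33/32, |T|=33/32
final tree: (((C:55/16,((O:-13/10,U:33/10):73/12,Q:-13/12):41/16):29/16,(E:5/4,X:-1/4):47/16):33/32,T:33/32)
total length: 333/16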